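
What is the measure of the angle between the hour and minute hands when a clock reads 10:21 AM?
Hour hand position: 10 x 30 + 21 x 0.5 = 310.5 degrees
Minute hand position: 21 x 6 = 126 degrees
Difference: |310.5 - 126| = 184.5 degrees
Since 184.5 > 180, the smaller angle is 360 - 184.5 = 175.5 degrees

Final answer: 175.5 degrees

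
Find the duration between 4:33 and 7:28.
From 4:33 to 7:28:
(7 x 60 + 28) - (4 x 60 + 33) = 448 - 273 = 175 minutes
= 2 hours and 55 minutes

Final answer: 2 hours and 55 minutes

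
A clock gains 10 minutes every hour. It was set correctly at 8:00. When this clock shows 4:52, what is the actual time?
For every 60 true minutes, the faulty clock advances 70 minutes, so 1 faulty-clock minute corresponds to 60/70 true minutes.
From 8:00 to 4:52 on the faulty dial is 532 minutes.
True elapsed: 532 x 60/70 = 456 minutes = 7 hours and 36 minutes.
True time: 8:00 + 7 hours and 36 minutes = 3:36.

Final answer: 3:36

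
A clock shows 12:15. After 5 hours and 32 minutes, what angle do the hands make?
First find the time 5 hours and 32 minutes after 12:15.
Total minutes: 12 x 60 + 15 + 5 x 60 + 32 = 1067.
1067 mod 720 = 347 minutes = 5:47.
Now compute the angle at 5:47:
Hour hand: 5 x 30 + 47 x 0.5 = 173.5 degrees
Minute hand: 47 x 6 = 282 degrees
Difference: |173.5 - 282| = 108.5 degrees
The angle is 108.5 degrees

Final answer: 108.5 degrees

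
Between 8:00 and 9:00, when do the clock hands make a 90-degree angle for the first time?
At t minutes past 8:00, the hour hand is at 30 x 8 + 0.5t degrees and the minute hand is at 6t degrees.
The smaller angle between them is 90 degrees when |30H - 5.5t| = 90 or |30H - 5.5t| = 270.
With H = 8, solve 30 x 8 - 5.5t = +/- target for each target:
  t = (30 x 8 - 90) / 5.5 = 27.27
  t = (30 x 8 + 90) / 5.5 = 60 (outside (0, 60))
  t = (30 x 8 - 270) / 5.5 = -5.45 (outside (0, 60))
  t = (30 x 8 + 270) / 5.5 = 92.73 (outside (0, 60))
Valid solutions in (0, 60): {27.27} minutes.
The first occurrence is t = 27.27 minutes.
The hands form a 90-degree angle at 27.27 minutes past 8:00.

Final answer: 27.27 minutes past 8:00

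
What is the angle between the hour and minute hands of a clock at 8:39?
Hour hand position: 8 x 30 + 39 x 0.5 = 259.5 degrees
Minute hand position: 39 x 6 = 234 degrees
Difference: |259.5 - 234| = 25.5 degrees
The angle between the hands is 25.5 degrees

Final answer: 25.5 degrees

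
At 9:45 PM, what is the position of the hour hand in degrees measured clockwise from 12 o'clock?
The hour hand moves 30 degrees per hour and 0.5 degrees per minute.
At 9:45: (9) x 30 + 45 x 0.5 = 270 + 22.5 = 292.5 degrees

Final answer: 292.5 degrees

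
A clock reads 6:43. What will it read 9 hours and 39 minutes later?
Starting time: 6:43
Adding 39 minutes to 43 minutes: 43 + 39 = 82 minutes = 1 hour and 22 minutes
Adding 9 hours: 6 + 9 + 1 (carry) = 16 - 12 = 4
Final time: 4:22

Final answer: 4:22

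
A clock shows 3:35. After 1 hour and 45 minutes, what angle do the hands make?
First find the time 1 hour and 45 minutes after 3:35.
Total minutes: 3 x 60 + 35 + 1 x 60 + 45 = 320.
320 mod 720 = 320 minutes = 5:20.
Now compute the angle at 5:20:
Hour hand: 5 x 30 + 20 x 0.5 = 160 degrees
Minute hand: 20 x 6 = 120 degrees
Difference: |160 - 120| = 40 degrees
The angle is 40 degrees

Final answer: 40 degrees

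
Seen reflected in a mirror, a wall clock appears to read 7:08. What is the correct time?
Reflection across the vertical (12-6) axis maps a hand at angle A degrees to (360 - A) degrees, which sends a reading of T minutes past 12:00 to (720 - T) minutes past 12:00.
Mirror reads 7:08 = 428 minutes past 12:00.
Actual time: (720 - 428) mod 720 = 292 minutes = 4:52.

Final answer: 4:52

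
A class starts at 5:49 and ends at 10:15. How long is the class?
From 5:49 to 10:15:
(10 x 60 + 15) - (5 x 60 + 49) = 615 - 349 = 266 minutes
= 4 hours and 26 minutes

Final answer: 4 hours and 26 minutes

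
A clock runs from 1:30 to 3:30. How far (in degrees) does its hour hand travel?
The hour hand moves 0.5 degrees per minute.
Time elapsed: 3:30 - 1:30 = 120 minutes
Angular displacement: 120 x 0.5 = 60 degrees

Final answer: 60 degrees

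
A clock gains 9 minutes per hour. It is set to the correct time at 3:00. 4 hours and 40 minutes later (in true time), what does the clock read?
For every 60 true minutes, the faulty clock advances 60 + 9 = 69 minutes.
True elapsed: 4 hours and 40 minutes = 280 minutes.
Faulty clock advances: 280 x 69/60 = 322 minutes (drift: 42 minutes ahead).
Shown time: 3:00 + 322 minutes = 8:22.

Final answer: 8:22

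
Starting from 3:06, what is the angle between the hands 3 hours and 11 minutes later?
First find the time 3 hours and 11 minutes after 3:06.
Total minutes: 3 x 60 + 6 + 3 x 60 + 11 = 377.
377 mod 720 = 377 minutes = 6:17.
Now compute the angle at 6:17:
Hour hand: 6 x 30 + 17 x 0.5 = 188.5 degrees
Minute hand: 17 x 6 = 102 degrees
Difference: |188.5 - 102| = 86.5 degrees
The angle is 86.5 degrees

Final answer: 86.5 degrees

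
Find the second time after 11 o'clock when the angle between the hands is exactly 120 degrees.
At t minutes past 11:00, the hour hand is at 30 x 11 + 0.5t degrees and the minute hand is at 6t degrees.
The smaller angle between them is 120 degrees when |30H - 5.5t| = 120 or |30H - 5.5t| = 240.
With H = 11, solve 30 x 11 - 5.5t = +/- target for each target:
  t = (30 x 11 - 120) / 5.5 = 38.18
  t = (30 x 11 + 120) / 5.5 = 81.82 (outside (0, 60))
  t = (30 x 11 - 240) / 5.5 = 16.36
  t = (30 x 11 + 240) / 5.5 = 103.64 (outside (0, 60))
Valid solutions in (0, 60): {16.36, 38.18} minutes.
The second occurrence is t = 38.18 minutes.
The hands form a 120-degree angle at 38.18 minutes past 11:00.

Final answer: 38.18 minutes past 11:00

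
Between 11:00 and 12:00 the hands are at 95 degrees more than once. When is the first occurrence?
At t minutes past 11:00, the hour hand is at 30 x 11 + 0.5t degrees and the minute hand is at 6t degrees.
The smaller angle between them is 95 degrees when |30H - 5.5t| = 95 or |30H - 5.5t| = 265.
With H = 11, solve 30 x 11 - 5.5t = +/- target for each target:
  t = (30 x 11 - 95) / 5.5 = 42.73
  t = (30 x 11 + 95) / 5.5 = 77.27 (outside (0, 60))
  t = (30 x 11 - 265) / 5.5 = 11.82
  t = (30 x 11 + 265) / 5.5 = 108.18 (outside (0, 60))
Valid solutions in (0, 60): {11.82, 42.73} minutes.
The first occurrence is t = 11.82 minutes.
The hands form a 95-degree angle at 11.82 minutes past 11:00.

Final answer: 11.82 minutes past 11:00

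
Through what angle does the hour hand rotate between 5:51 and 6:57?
The hour hand moves 0.5 degrees per minute.
Time elapsed: 6:57 - 5:51 = 66 minutes
Angular displacement: 66 x 0.5 = 33 degrees

Final answer: 33 degrees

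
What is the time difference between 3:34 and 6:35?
From 3:34 to 6:35:
(6 x 60 + 35) - (3 x 60 + 34) = 395 - 214 = 181 minutes
= 3 hours and 1 minute

Final answer: 3 hours and 1 minute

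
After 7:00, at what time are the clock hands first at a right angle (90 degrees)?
At t minutes past 7:00, the hour hand is at 30 x 7 + 0.5t degrees and the minute hand is at 6t degrees.
The smaller angle between them is 90 degrees when |30H - 5.5t| = 90 or |30H - 5.5t| = 270.
With H = 7, solve 30 x 7 - 5.5t = +/- target for each target:
  t = (30 x 7 - 90) / 5.5 = 21.82
  t = (30 x 7 + 90) / 5.5 = 54.55
  t = (30 x 7 - 270) / 5.5 = -10.91 (outside (0, 60))
  t = (30 x 7 + 270) / 5.5 = 87.27 (outside (0, 60))
Valid solutions in (0, 60): {21.82, 54.55} minutes.
First occurrence: t = 21.82 minutes.
The hands are at right angles at 21.82 minutes past 7:00.

Final answer: 21.82 minutes past 7:00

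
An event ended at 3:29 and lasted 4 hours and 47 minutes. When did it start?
Starting time: 3:29 = 209 total minutes past 12:00
Subtracting: 4 hours and 47 minutes = 287 minutes
209 - 287 = -78 (negative, add 12 hours = 720) = 642 minutes
= 10 hours and 42 minutes past 12:00 = 10:42

Final answer: 10:42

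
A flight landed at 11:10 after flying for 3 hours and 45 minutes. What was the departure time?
Starting time: 11:10 = 670 total minutes past 12:00
Subtracting: 3 hours and 45 minutes = 225 minutes
670 - 225 = 445 minutes
= 7 hours and 25 minutes past 12:00 = 7:25

Final answer: 7:25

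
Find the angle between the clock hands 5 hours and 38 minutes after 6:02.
First find the time 5 hours and 38 minutes after 6:02.
Total minutes: 6 x 60 + 2 + 5 x 60 + 38 = 700.
700 mod 720 = 700 minutes = 11:40.
Now compute the angle at 11:40:
Hour hand: 11 x 30 + 40 x 0.5 = 350 degrees
Minute hand: 40 x 6 = 240 degrees
Difference: |350 - 240| = 110 degrees
The angle is 110 degrees

Final answer: 110 degrees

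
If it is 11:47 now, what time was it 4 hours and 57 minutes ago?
Starting time: 11:47 = 707 total minutes past 12:00
Subtracting: 4 hours and 57 minutes = 297 minutes
707 - 297 = 410 minutes
= 6 hours and 50 minutes past 12:00 = 6:50

Final answer: 6:50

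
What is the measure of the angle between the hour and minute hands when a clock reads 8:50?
Hour hand position: 8 x 30 + 50 x 0.5 = 265 degrees
Minute hand position: 50 x 6 = 300 degrees
Difference: |265 - 300| = 35 degrees
The angle between the hands is 35 degrees

Final answer: 35 degrees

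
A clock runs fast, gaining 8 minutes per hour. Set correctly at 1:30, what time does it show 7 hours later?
For every 60 true minutes, the faulty clock advances 60 + 8 = 68 minutes.
True elapsed: 7 hours = 420 minutes.
Faulty clock advances: 420 x 68/60 = 476 minutes (drift: 56 minutes ahead).
Shown time: 1:30 + 476 minutes = 9:26.

Final answer: 9:26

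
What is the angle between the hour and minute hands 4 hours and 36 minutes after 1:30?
First find the time 4 hours and 36 minutes after 1:30.
Total minutes: 1 x 60 + 30 + 4 x 60 + 36 = 366.
366 mod 720 = 366 minutes = 6:06.
Now compute the angle at 6:06:
Hour hand: 6 x 30 + 6 x 0.5 = 183 degrees
Minute hand: 6 x 6 = 36 degrees
Difference: |183 - 36| = 147 degrees
The angle is 147 degrees

Final answer: 147 degrees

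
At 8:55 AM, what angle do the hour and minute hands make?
Hour hand position: 8 x 30 + 55 x 0.5 = 267.5 degrees
Minute hand position: 55 x 6 = 330 degrees
Difference: |267.5 - 330| = 62.5 degrees
The angle between the hands is 62.5 degrees

Final answer: 62.5 degrees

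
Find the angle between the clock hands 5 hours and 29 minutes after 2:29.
First find the time 5 hours and 29 minutes after 2:29.
Total minutes: 2 x 60 + 29 + 5 x 60 + 29 = 478.
478 mod 720 = 478 minutes = 7:58.
Now compute the angle at 7:58:
Hour hand: 7 x 30 + 58 x 0.5 = 239 degrees
Minute hand: 58 x 6 = 348 degrees
Difference: |239 - 348| = 109 degrees
The angle is 109 degrees

Final answer: 109 degrees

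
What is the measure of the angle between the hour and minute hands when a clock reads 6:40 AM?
Hour hand position: 6 x 30 + 40 x 0.5 = 200 degrees
Minute hand position: 40 x 6 = 240 degrees
Difference: |200 - 240| = 40 degrees
The angle between the hands is 40 degrees

Final answer: 40 degrees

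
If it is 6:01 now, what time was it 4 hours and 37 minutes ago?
Starting time: 6:01 = 361 total minutes past 12:00
Subtracting: 4 hours and 37 minutes = 277 minutes
361 - 277 = 84 minutes
= 1 hour and 24 minutes past 12:00 = 1:24

Final answer: 1:24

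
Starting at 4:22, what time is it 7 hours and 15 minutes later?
Starting time: 4:22
Adding 15 minutes to 22 minutes: 22 + 15 = 37 minutes
Adding 7 hours: 4 + 7 = 11
Final time: 11:37

Final answer: 11:37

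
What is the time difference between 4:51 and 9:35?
From 4:51 to 9:35:
(9 x 60 + 35) - (4 x 60 + 51) = 575 - 291 = 284 minutes
= 4 hours and 44 minutes

Final answer: 4 hours and 44 minutes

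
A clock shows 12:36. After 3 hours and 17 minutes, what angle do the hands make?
First find the time 3 hours and 17 minutes after 12:36.
Total minutes: 12 x 60 + 36 + 3 x 60 + 17 = 953.
953 mod 720 = 233 minutes = 3:53.
Now compute the angle at 3:53:
Hour hand: 3 x 30 + 53 x 0.5 = 116.5 degrees
Minute hand: 53 x 6 = 318 degrees
Difference: |116.5 - 318| = 201.5 degrees
Smaller angle: 360 - 201.5 = 158.5 degrees

Final answer: 158.5 degrees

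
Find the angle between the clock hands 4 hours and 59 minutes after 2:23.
First find the time 4 hours and 59 minutes after 2:23.
Total minutes: 2 x 60 + 23 + 4 x 60 + 59 = 442.
442 mod 720 = 442 minutes = 7:22.
Now compute the angle at 7:22:
Hour hand: 7 x 30 + 22 x 0.5 = 221 degrees
Minute hand: 22 x 6 = 132 degrees
Difference: |221 - 132| = 89 degrees
The angle is 89 degrees

Final answer: 89 degrees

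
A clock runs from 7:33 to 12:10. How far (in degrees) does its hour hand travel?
The hour hand moves 0.5 degrees per minute.
Time elapsed: 12:10 - 7:33 = 277 minutes
Angular displacement: 277 x 0.5 = 138.5 degrees

Final answer: 138.5 degrees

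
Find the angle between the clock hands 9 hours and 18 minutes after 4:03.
First find the time 9 hours and 18 minutes after 4:03.
Total minutes: 4 x 60 + 3 + 9 x 60 + 18 = 801.
801 mod 720 = 81 minutes = 1:21.
Now compute the angle at 1:21:
Hour hand: 1 x 30 + 21 x 0.5 = 40.5 degrees
Minute hand: 21 x 6 = 126 degrees
Difference: |40.5 - 126| = 85.5 degrees
The angle is 85.5 degrees

Final answer: 85.5 degrees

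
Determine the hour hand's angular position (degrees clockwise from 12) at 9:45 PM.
The hour hand moves 30 degrees per hour and 0.5 degrees per minute.
At 9:45: (9) x 30 + 45 x 0.5 = 270 + 22.5 = 292.5 degrees

Final answer: 292.5 degrees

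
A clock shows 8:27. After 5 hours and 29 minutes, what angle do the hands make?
First find the time 5 hours and 29 minutes after 8:27.
Total minutes: 8 x 60 + 27 + 5 x 60 + 29 = 836.
836 mod 720 = 116 minutes = 1:56.
Now compute the angle at 1:56:
Hour hand: 1 x 30 + 56 x 0.5 = 58 degrees
Minute hand: 56 x 6 = 336 degrees
Difference: |58 - 336| = 278 degrees
Smaller angle: 360 - 278 = 82 degrees

Final answer: 82 degrees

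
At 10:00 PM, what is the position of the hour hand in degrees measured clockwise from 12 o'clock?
The hour hand moves 30 degrees per hour and 0.5 degrees per minute.
At 10:00: (10) x 30 + 0 x 0.5 = 300 + 0 = 300 degrees

Final answer: 300 degrees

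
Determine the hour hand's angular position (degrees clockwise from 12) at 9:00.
The hour hand moves 30 degrees per hour and 0.5 degrees per minute.
At 9:00: (9) x 30 + 0 x 0.5 = 270 + 0 = 270 degrees

Final answer: 270 degrees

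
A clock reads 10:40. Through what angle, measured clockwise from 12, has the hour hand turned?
The hour hand moves 30 degrees per hour and 0.5 degrees per minute.
At 10:40: (10) x 30 + 40 x 0.5 = 300 + 20 = 320 degrees

Final answer: 320 degrees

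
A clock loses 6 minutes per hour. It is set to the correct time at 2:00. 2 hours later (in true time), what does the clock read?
For every 60 true minutes, the faulty clock advances 60 - 6 = 54 minutes.
True elapsed: 2 hours = 120 minutes.
Faulty clock advances: 120 x 54/60 = 108 minutes (drift: 12 minutes behind).
Shown time: 2:00 + 108 minutes = 3:48.

Final answer: 3:48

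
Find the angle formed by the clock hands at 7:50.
Hour hand position: 7 x 30 + 50 x 0.5 = 235 degrees
Minute hand position: 50 x 6 = 300 degrees
Difference: |235 - 300| = 65 degrees
The angle between the hands is 65 degrees

Final answer: 65 degrees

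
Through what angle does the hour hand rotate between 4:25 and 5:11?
The hour hand moves 0.5 degrees per minute.
Time elapsed: 5:11 - 4:25 = 46 minutes
Angular displacement: 46 x 0.5 = 23 degrees

Final answer: 23 degrees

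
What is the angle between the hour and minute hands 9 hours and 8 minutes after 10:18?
First find the time 9 hours and 8 minutes after 10:18.
Total minutes: 10 x 60 + 18 + 9 x 60 + 8 = 1166.
1166 mod 720 = 446 minutes = 7:26.
Now compute the angle at 7:26:
Hour hand: 7 x 30 + 26 x 0.5 = 223 degrees
Minute hand: 26 x 6 = 156 degrees
Difference: |223 - 156| = 67 degrees
The angle is 67 degrees

Final answer: 67 degrees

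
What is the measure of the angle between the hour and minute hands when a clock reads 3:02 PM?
Hour hand position: 3 x 30 + 2 x 0.5 = 91 degrees
Minute hand position: 2 x 6 = 12 degrees
Difference: |91 - 12| = 79 degrees
The angle between the hands is 79 degrees

Final answer: 79 degrees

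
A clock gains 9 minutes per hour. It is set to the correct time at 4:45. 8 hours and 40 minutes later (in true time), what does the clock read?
For every 60 true minutes, the faulty clock advances 60 + 9 = 69 minutes.
True elapsed: 8 hours and 40 minutes = 520 minutes.
Faulty clock advances: 520 x 69/60 = 598 minutes (drift: 78 minutes ahead).
Shown time: 4:45 + 598 minutes = 2:43.

Final answer: 2:43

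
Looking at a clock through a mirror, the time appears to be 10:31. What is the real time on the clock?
Reflection across the vertical (12-6) axis maps a hand at angle A degrees to (360 - A) degrees, which sends a reading of T minutes past 12:00 to (720 - T) minutes past 12:00.
Mirror reads 10:31 = 631 minutes past 12:00.
Actual time: (720 - 631) mod 720 = 89 minutes = 1:29.

Final answer: 1:29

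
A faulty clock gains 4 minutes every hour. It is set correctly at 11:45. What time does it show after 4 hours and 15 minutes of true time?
For every 60 true minutes, the faulty clock advances 60 + 4 = 64 minutes.
True elapsed: 4 hours and 15 minutes = 255 minutes.
Faulty clock advances: 255 x 64/60 = 272 minutes (drift: 17 minutes ahead).
Shown time: 11:45 + 272 minutes = 4:17.

Final answer: 4:17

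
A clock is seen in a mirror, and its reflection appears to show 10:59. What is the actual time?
Reflection across the vertical (12-6) axis maps a hand at angle A degrees to (360 - A) degrees, which sends a reading of T minutes past 12:00 to (720 - T) minutes past 12:00.
Mirror reads 10:59 = 659 minutes past 12:00.
Actual time: (720 - 659) mod 720 = 61 minutes = 1:01.

Final answer: 1:01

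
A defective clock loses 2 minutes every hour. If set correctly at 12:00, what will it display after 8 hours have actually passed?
For every 60 true minutes, the faulty clock advances 60 - 2 = 58 minutes.
True elapsed: 8 hours = 480 minutes.
Faulty clock advances: 480 x 58/60 = 464 minutes (drift: 16 minutes behind).
Shown time: 12:00 + 464 minutes = 7:44.

Final answer: 7:44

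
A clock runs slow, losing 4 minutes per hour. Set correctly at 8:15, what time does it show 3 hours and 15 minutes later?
For every 60 true minutes, the faulty clock advances 60 - 4 = 56 minutes.
True elapsed: 3 hours and 15 minutes = 195 minutes.
Faulty clock advances: 195 x 56/60 = 182 minutes (drift: 13 minutes behind).
Shown time: 8:15 + 182 minutes = 11:17.

Final answer: 11:17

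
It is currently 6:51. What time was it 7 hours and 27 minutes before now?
Starting time: 6:51 = 411 total minutes past 12:00
Subtracting: 7 hours and 27 minutes = 447 minutes
411 - 447 = -36 (negative, add 12 hours = 720) = 684 minutes
= 11 hours and 24 minutes past 12:00 = 11:24

Final answer: 11:24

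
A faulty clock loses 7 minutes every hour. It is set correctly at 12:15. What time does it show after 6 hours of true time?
For every 60 true minutes, the faulty clock advances 60 - 7 = 53 minutes.
True elapsed: 6 hours = 360 minutes.
Faulty clock advances: 360 x 53/60 = 318 minutes (drift: 42 minutes behind).
Shown time: 12:15 + 318 minutes = 5:33.

Final answer: 5:33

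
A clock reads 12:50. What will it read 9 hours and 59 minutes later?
Starting time: 12:50
Adding 59 minutes to 50 minutes: 50 + 59 = 109 minutes = 1 hour and 49 minutes
Adding 9 hours: 12 + 9 + 1 (carry) = 22 - 12 = 10
Final time: 10:49

Final answer: 10:49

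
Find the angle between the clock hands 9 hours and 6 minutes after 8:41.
First find the time 9 hours and 6 minutes after 8:41.
Total minutes: 8 x 60 + 41 + 9 x 60 + 6 = 1067.
1067 mod 720 = 347 minutes = 5:47.
Now compute the angle at 5:47:
Hour hand: 5 x 30 + 47 x 0.5 = 173.5 degrees
Minute hand: 47 x 6 = 282 degrees
Difference: |173.5 - 282| = 108.5 degrees
The angle is 108.5 degrees

Final answer: 108.5 degrees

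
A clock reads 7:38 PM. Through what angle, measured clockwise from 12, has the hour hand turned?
The hour hand moves 30 degrees per hour and 0.5 degrees per minute.
At 7:38: (7) x 30 + 38 x 0.5 = 210 + 19 = 229 degrees

Final answer: 229 degrees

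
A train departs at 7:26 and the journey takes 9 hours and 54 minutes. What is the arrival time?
Starting time: 7:26
Adding 54 minutes to 26 minutes: 26 + 54 = 80 minutes = 1 hour and 20 minutes
Adding 9 hours: 7 + 9 + 1 (carry) = 17 - 12 = 5
Final time: 5:20

Final answer: 5:20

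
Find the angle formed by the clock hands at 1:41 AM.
Hour hand position: 1 x 30 + 41 x 0.5 = 50.5 degrees
Minute hand position: 41 x 6 = 246 degrees
Difference: |50.5 - 246| = 195.5 degrees
Since 195.5 > 180, the smaller angle is 360 - 195.5 = 164.5 degrees

Final answer: 164.5 degrees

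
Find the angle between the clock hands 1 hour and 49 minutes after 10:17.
First find the time 1 hour and 49 minutes after 10:17.
Total minutes: 10 x 60 + 17 + 1 x 60 + 49 = 726.
726 mod 720 = 6 minutes = 12:06.
Now compute the angle at 12:06:
Hour hand: 0 x 30 + 6 x 0.5 = 3 degrees
Minute hand: 6 x 6 = 36 degrees
Difference: |3 - 36| = 33 degrees
The angle is 33 degrees

Final answer: 33 degrees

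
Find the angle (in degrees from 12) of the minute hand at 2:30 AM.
The minute hand moves 6 degrees per minute.
At 2:30: 30 x 6 = 180 degrees

Final answer: 180 degrees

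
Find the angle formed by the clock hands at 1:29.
Hour hand position: 1 x 30 + 29 x 0.5 = 44.5 degrees
Minute hand position: 29 x 6 = 174 degrees
Difference: |44.5 - 174| = 129.5 degrees
The angle between the hands is 129.5 degrees

Final answer: 129.5 degrees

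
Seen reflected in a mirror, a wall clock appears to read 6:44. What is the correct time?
Reflection across the vertical (12-6) axis maps a hand at angle A degrees to (360 - A) degrees, which sends a reading of T minutes past 12:00 to (720 - T) minutes past 12:00.
Mirror reads 6:44 = 404 minutes past 12:00.
Actual time: (720 - 404) mod 720 = 316 minutes = 5:16.

Final answer: 5:16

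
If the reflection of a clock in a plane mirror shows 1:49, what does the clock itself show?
Reflection across the vertical (12-6) axis maps a hand at angle A degrees to (360 - A) degrees, which sends a reading of T minutes past 12:00 to (720 - T) minutes past 12:00.
Mirror reads 1:49 = 109 minutes past 12:00.
Actual time: (720 - 109) mod 720 = 611 minutes = 10:11.

Final answer: 10:11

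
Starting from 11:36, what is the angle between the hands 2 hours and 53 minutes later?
First find the time 2 hours and 53 minutes after 11:36.
Total minutes: 11 x 60 + 36 + 2 x 60 + 53 = 869.
869 mod 720 = 149 minutes = 2:29.
Now compute the angle at 2:29:
Hour hand: 2 x 30 + 29 x 0.5 = 74.5 degrees
Minute hand: 29 x 6 = 174 degrees
Difference: |74.5 - 174| = 99.5 degrees
The angle is 99.5 degrees

Final answer: 99.5 degrees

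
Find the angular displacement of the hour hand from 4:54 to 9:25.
The hour hand moves 0.5 degrees per minute.
Time elapsed: 9:25 - 4:54 = 271 minutes
Angular displacement: 271 x 0.5 = 135.5 degrees

Final answer: 135.5 degrees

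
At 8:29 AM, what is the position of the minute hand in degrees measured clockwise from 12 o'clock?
The minute hand moves 6 degrees per minute.
At 8:29: 29 x 6 = 174 degrees

Final answer: 174 degrees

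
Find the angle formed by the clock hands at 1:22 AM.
Hour hand position: 1 x 30 + 22 x 0.5 = 41 degrees
Minute hand position: 22 x 6 = 132 degrees
Difference: |41 - 132| = 91 degrees
The angle between the hands is 91 degrees

Final answer: 91 degrees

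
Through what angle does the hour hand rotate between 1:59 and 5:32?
The hour hand moves 0.5 degrees per minute.
Time elapsed: 5:32 - 1:59 = 213 minutes
Angular displacement: 213 x 0.5 = 106.5 degrees

Final answer: 106.5 degrees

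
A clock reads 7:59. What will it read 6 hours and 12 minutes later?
Starting time: 7:59
Adding 12 minutes to 59 minutes: 59 + 12 = 71 minutes = 1 hour and 11 minutes
Adding 6 hours: 7 + 6 + 1 (carry) = 14 - 12 = 2
Final time: 2:11

Final answer: 2:11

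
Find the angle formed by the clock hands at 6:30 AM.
Hour hand position: 6 x 30 + 30 x 0.5 = 195 degrees
Minute hand position: 30 x 6 = 180 degrees
Difference: |195 - 180| = 15 degrees
The angle between the hands is 15 degrees

Final answer: 15 degrees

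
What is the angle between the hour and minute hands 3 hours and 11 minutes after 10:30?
First find the time 3 hours and 11 minutes after 10:30.
Total minutes: 10 x 60 + 30 + 3 x 60 + 11 = 821.
821 mod 720 = 101 minutes = 1:41.
Now compute the angle at 1:41:
Hour hand: 1 x 30 + 41 x 0.5 = 50.5 degrees
Minute hand: 41 x 6 = 246 degrees
Difference: |50.5 - 246| = 195.5 degrees
Smaller angle: 360 - 195.5 = 164.5 degrees

Final answer: 164.5 degrees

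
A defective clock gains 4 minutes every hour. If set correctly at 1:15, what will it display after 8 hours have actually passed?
For every 60 true minutes, the faulty clock advances 60 + 4 = 64 minutes.
True elapsed: 8 hours = 480 minutes.
Faulty clock advances: 480 x 64/60 = 512 minutes (drift: 32 minutes ahead).
Shown time: 1:15 + 512 minutes = 9:47.

Final answer: 9:47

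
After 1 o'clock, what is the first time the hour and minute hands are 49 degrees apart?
At t minutes past 1:00, the hour hand is at 30 x 1 + 0.5t degrees and the minute hand is at 6t degrees.
The smaller angle between them is 49 degrees when |30H - 5.5t| = 49 or |30H - 5.5t| = 311.
With H = 1, solve 30 x 1 - 5.5t = +/- target for each target:
  t = (30 x 1 - 49) / 5.5 = -3.45 (outside (0, 60))
  t = (30 x 1 + 49) / 5.5 = 14.36
  t = (30 x 1 - 311) / 5.5 = -51.09 (outside (0, 60))
  t = (30 x 1 + 311) / 5.5 = 62 (outside (0, 60))
Valid solutions in (0, 60): {14.36} minutes.
The first occurrence is t = 14.36 minutes.
The hands form a 49-degree angle at 14.36 minutes past 1:00.

Final answer: 14.36 minutes past 1:00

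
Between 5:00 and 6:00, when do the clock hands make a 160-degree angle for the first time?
At t minutes past 5:00, the hour hand is at 30 x 5 + 0.5t degrees and the minute hand is at 6t degrees.
The smaller angle between them is 160 degrees when |30H - 5.5t| = 160 or |30H - 5.5t| = 200.
With H = 5, solve 30 x 5 - 5.5t = +/- target for each target:
  t = (30 x 5 - 160) / 5.5 = -1.82 (outside (0, 60))
  t = (30 x 5 + 160) / 5.5 = 56.36
  t = (30 x 5 - 200) / 5.5 = -9.09 (outside (0, 60))
  t = (30 x 5 + 200) / 5.5 = 63.64 (outside (0, 60))
Valid solutions in (0, 60): {56.36} minutes.
The first occurrence is t = 56.36 minutes.
The hands form a 160-degree angle at 56.36 minutes past 5:00.

Final answer: 56.36 minutes past 5:00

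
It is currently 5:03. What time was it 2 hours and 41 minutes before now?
Starting time: 5:03 = 303 total minutes past 12:00
Subtracting: 2 hours and 41 minutes = 161 minutes
303 - 161 = 142 minutes
= 2 hours and 22 minutes past 12:00 = 2:22

Final answer: 2:22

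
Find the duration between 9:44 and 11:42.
From 9:44 to 11:42:
(11 x 60 + 42) - (9 x 60 + 44) = 702 - 584 = 118 minutes
= 1 hour and 58 minutes

Final answer: 1 hour and 58 minutes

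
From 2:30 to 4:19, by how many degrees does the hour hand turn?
The hour hand moves 0.5 degrees per minute.
Time elapsed: 4:19 - 2:30 = 109 minutes
Angular displacement: 109 x 0.5 = 54.5 degrees

Final answer: 54.5 degrees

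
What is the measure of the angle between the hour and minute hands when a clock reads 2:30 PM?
Hour hand position: 2 x 30 + 30 x 0.5 = 75 degrees
Minute hand position: 30 x 6 = 180 degrees
Difference: |75 - 180| = 105 degrees
The angle between the hands is 105 degrees

Final answer: 105 degrees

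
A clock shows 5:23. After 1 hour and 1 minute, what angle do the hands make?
First find the time 1 hour and 1 minute after 5:23.
Total minutes: 5 x 60 + 23 + 1 x 60 + 1 = 384.
384 mod 720 = 384 minutes = 6:24.
Now compute the angle at 6:24:
Hour hand: 6 x 30 + 24 x 0.5 = 192 degrees
Minute hand: 24 x 6 = 144 degrees
Difference: |192 - 144| = 48 degrees
The angle is 48 degrees

Final answer: 48 degrees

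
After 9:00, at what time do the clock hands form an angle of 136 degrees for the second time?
At t minutes past 9:00, the hour hand is at 30 x 9 + 0.5t degrees and the minute hand is at 6t degrees.
The smaller angle between them is 136 degrees when |30H - 5.5t| = 136 or |30H - 5.5t| = 224.
With H = 9, solve 30 x 9 - 5.5t = +/- target for each target:
  t = (30 x 9 - 136) / 5.5 = 24.36
  t = (30 x 9 + 136) / 5.5 = 73.82 (outside (0, 60))
  t = (30 x 9 - 224) / 5.5 = 8.36
  t = (30 x 9 + 224) / 5.5 = 89.82 (outside (0, 60))
Valid solutions in (0, 60): {8.36, 24.36} minutes.
The second occurrence is t = 24.36 minutes.
The hands form a 136-degree angle at 24.36 minutes past 9:00.

Final answer: 24.36 minutes past 9:00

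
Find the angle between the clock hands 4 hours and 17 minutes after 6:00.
First find the time 4 hours and 17 minutes after 6:00.
Total minutes: 6 x 60 + 0 + 4 x 60 + 17 = 617.
617 mod 720 = 617 minutes = 10:17.
Now compute the angle at 10:17:
Hour hand: 10 x 30 + 17 x 0.5 = 308.5 degrees
Minute hand: 17 x 6 = 102 degrees
Difference: |308.5 - 102| = 206.5 degrees
Smaller angle: 360 - 206.5 = 153.5 degrees

Final answer: 153.5 degrees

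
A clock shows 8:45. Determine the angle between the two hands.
Hour hand position: 8 x 30 + 45 x 0.5 = 262.5 degrees
Minute hand position: 45 x 6 = 270 degrees
Difference: |262.5 - 270| = 7.5 degrees
The angle between the hands is 7.5 degrees

Final answer: 7.5 degrees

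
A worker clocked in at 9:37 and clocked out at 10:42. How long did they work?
From 9:37 to 10:42:
(10 x 60 + 42) - (9 x 60 + 37) = 642 - 577 = 65 minutes
= 1 hour and 5 minutes

Final answer: 1 hour and 5 minutes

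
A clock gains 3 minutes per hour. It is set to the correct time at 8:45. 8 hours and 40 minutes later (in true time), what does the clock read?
For every 60 true minutes, the faulty clock advances 60 + 3 = 63 minutes.
True elapsed: 8 hours and 40 minutes = 520 minutes.
Faulty clock advances: 520 x 63/60 = 546 minutes (drift: 26 minutes ahead).
Shown time: 8:45 + 546 minutes = 5:51.

Final answer: 5:51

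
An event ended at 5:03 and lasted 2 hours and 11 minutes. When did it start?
Starting time: 5:03 = 303 total minutes past 12:00
Subtracting: 2 hours and 11 minutes = 131 minutes
303 - 131 = 172 minutes
= 2 hours and 52 minutes past 12:00 = 2:52

Final answer: 2:52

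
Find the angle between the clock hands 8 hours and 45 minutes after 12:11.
First find the time 8 hours and 45 minutes after 12:11.
Total minutes: 12 x 60 + 11 + 8 x 60 + 45 = 1256.
1256 mod 720 = 536 minutes = 8:56.
Now compute the angle at 8:56:
Hour hand: 8 x 30 + 56 x 0.5 = 268 degrees
Minute hand: 56 x 6 = 336 degrees
Difference: |268 - 336| = 68 degrees
The angle is 68 degrees

Final answer: 68 degrees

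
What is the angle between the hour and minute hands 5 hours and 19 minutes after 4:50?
First find the time 5 hours and 19 minutes after 4:50.
Total minutes: 4 x 60 + 50 + 5 x 60 + 19 = 609.
609 mod 720 = 609 minutes = 10:09.
Now compute the angle at 10:09:
Hour hand: 10 x 30 + 9 x 0.5 = 304.5 degrees
Minute hand: 9 x 6 = 54 degrees
Difference: |304.5 - 54| = 250.5 degrees
Smaller angle: 360 - 250.5 = 109.5 degrees

Final answer: 109.5 degrees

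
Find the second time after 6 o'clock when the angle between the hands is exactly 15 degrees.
At t minutes past 6:00, the hour hand is at 30 x 6 + 0.5t degrees and the minute hand is at 6t degrees.
The smaller angle between them is 15 degrees when |30H - 5.5t| = 15 or |30H - 5.5t| = 345.
With H = 6, solve 30 x 6 - 5.5t = +/- target for each target:
  t = (30 x 6 - 15) / 5.5 = 30
  t = (30 x 6 + 15) / 5.5 = 35.45
  t = (30 x 6 - 345) / 5.5 = -30 (outside (0, 60))
  t = (30 x 6 + 345) / 5.5 = 95.45 (outside (0, 60))
Valid solutions in (0, 60): {30, 35.45} minutes.
The second occurrence is t = 35.45 minutes.
The hands form a 15-degree angle at 35.45 minutes past 6:00.

Final answer: 35.45 minutes past 6:00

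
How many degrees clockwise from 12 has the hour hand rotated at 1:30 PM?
The hour hand moves 30 degrees per hour and 0.5 degrees per minute.
At 1:30: (1) x 30 + 30 x 0.5 = 30 + 15 = 45 degrees

Final answer: 45 degrees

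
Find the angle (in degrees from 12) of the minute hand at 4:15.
The minute hand moves 6 degrees per minute.
At 4:15: 15 x 6 = 90 degrees

Final answer: 90 degrees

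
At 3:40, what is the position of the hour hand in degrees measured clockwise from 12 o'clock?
The hour hand moves 30 degrees per hour and 0.5 degrees per minute.
At 3:40: (3) x 30 + 40 x 0.5 = 90 + 20 = 110 degrees

Final answer: 110 degrees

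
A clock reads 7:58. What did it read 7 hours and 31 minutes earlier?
Starting time: 7:58 = 478 total minutes past 12:00
Subtracting: 7 hours and 31 minutes = 451 minutes
478 - 451 = 27 minutes
= 27 minutes past 12:00 = 12:27

Final answer: 12:27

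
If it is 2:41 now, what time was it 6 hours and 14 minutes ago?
Starting time: 2:41 = 161 total minutes past 12:00
Subtracting: 6 hours and 14 minutes = 374 minutes
161 - 374 = -213 (negative, add 12 hours = 720) = 507 minutes
= 8 hours and 27 minutes past 12:00 = 8:27

Final answer: 8:27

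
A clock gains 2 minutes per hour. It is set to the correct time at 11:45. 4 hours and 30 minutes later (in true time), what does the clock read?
For every 60 true minutes, the faulty clock advances 60 + 2 = 62 minutes.
True elapsed: 4 hours and 30 minutes = 270 minutes.
Faulty clock advances: 270 x 62/60 = 279 minutes (drift: 9 minutes ahead).
Shown time: 11:45 + 279 minutes = 4:24.

Final answer: 4:24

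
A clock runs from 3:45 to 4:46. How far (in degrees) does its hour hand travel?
The hour hand moves 0.5 degrees per minute.
Time elapsed: 4:46 - 3:45 = 61 minutes
Angular displacement: 61 x 0.5 = 30.5 degrees

Final answer: 30.5 degrees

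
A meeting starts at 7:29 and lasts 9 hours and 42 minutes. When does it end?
Starting time: 7:29
Adding 42 minutes to 29 minutes: 29 + 42 = 71 minutes = 1 hour and 11 minutes
Adding 9 hours: 7 + 9 + 1 (carry) = 17 - 12 = 5
Final time: 5:11

Final answer: 5:11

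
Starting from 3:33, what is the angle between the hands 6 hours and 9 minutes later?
First find the time 6 hours and 9 minutes after 3:33.
Total minutes: 3 x 60 + 33 + 6 x 60 + 9 = 582.
582 mod 720 = 582 minutes = 9:42.
Now compute the angle at 9:42:
Hour hand: 9 x 30 + 42 x 0.5 = 291 degrees
Minute hand: 42 x 6 = 252 degrees
Difference: |291 - 252| = 39 degrees
The angle is 39 degrees

Final answer: 39 degrees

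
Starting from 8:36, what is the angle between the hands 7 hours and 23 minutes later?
First find the time 7 hours and 23 minutes after 8:36.
Total minutes: 8 x 60 + 36 + 7 x 60 + 23 = 959.
959 mod 720 = 239 minutes = 3:59.
Now compute the angle at 3:59:
Hour hand: 3 x 30 + 59 x 0.5 = 119.5 degrees
Minute hand: 59 x 6 = 354 degrees
Difference: |119.5 - 354| = 234.5 degrees
Smaller angle: 360 - 234.5 = 125.5 degrees

Final answer: 125.5 degrees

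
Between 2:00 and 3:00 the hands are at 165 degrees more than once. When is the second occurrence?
At t minutes past 2:00, the hour hand is at 30 x 2 + 0.5t degrees and the minute hand is at 6t degrees.
The smaller angle between them is 165 degrees when |30H - 5.5t| = 165 or |30H - 5.5t| = 195.
With H = 2, solve 30 x 2 - 5.5t = +/- target for each target:
  t = (30 x 2 - 165) / 5.5 = -19.09 (outside (0, 60))
  t = (30 x 2 + 165) / 5.5 = 40.91
  t = (30 x 2 - 195) / 5.5 = -24.55 (outside (0, 60))
  t = (30 x 2 + 195) / 5.5 = 46.36
Valid solutions in (0, 60): {40.91, 46.36} minutes.
The second occurrence is t = 46.36 minutes.
The hands form a 165-degree angle at 46.36 minutes past 2:00.

Final answer: 46.36 minutes past 2:00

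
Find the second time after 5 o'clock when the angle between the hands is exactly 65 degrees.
At t minutes past 5:00, the hour hand is at 30 x 5 + 0.5t degrees and the minute hand is at 6t degrees.
The smaller angle between them is 65 degrees when |30H - 5.5t| = 65 or |30H - 5.5t| = 295.
With H = 5, solve 30 x 5 - 5.5t = +/- target for each target:
  t = (30 x 5 - 65) / 5.5 = 15.45
  t = (30 x 5 + 65) / 5.5 = 39.09
  t = (30 x 5 - 295) / 5.5 = -26.36 (outside (0, 60))
  t = (30 x 5 + 295) / 5.5 = 80.91 (outside (0, 60))
Valid solutions in (0, 60): {15.45, 39.09} minutes.
The second occurrence is t = 39.09 minutes.
The hands form a 65-degree angle at 39.09 minutes past 5:00.

Final answer: 39.09 minutes past 5:00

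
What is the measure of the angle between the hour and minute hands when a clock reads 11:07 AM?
Hour hand position: 11 x 30 + 7 x 0.5 = 333.5 degrees
Minute hand position: 7 x 6 = 42 degrees
Difference: |333.5 - 42| = 291.5 degrees
Since 291.5 > 180, the smaller angle is 360 - 291.5 = 68.5 degrees

Final answer: 68.5 degrees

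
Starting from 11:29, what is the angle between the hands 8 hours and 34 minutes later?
First find the time 8 hours and 34 minutes after 11:29.
Total minutes: 11 x 60 + 29 + 8 x 60 + 34 = 1203.
1203 mod 720 = 483 minutes = 8:03.
Now compute the angle at 8:03:
Hour hand: 8 x 30 + 3 x 0.5 = 241.5 degrees
Minute hand: 3 x 6 = 18 degrees
Difference: |241.5 - 18| = 223.5 degrees
Smaller angle: 360 - 223.5 = 136.5 degrees

Final answer: 136.5 degrees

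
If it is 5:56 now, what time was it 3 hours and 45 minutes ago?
Starting time: 5:56 = 356 total minutes past 12:00
Subtracting: 3 hours and 45 minutes = 225 minutes
356 - 225 = 131 minutes
= 2 hours and 11 minutes past 12:00 = 2:11

Final answer: 2:11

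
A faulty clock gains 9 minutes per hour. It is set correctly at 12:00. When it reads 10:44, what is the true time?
For every 60 true minutes, the faulty clock advances 69 minutes, so 1 faulty-clock minute corresponds to 60/69 true minutes.
From 12:00 to 10:44 on the faulty dial is 644 minutes.
True elapsed: 644 x 60/69 = 560 minutes = 9 hours and 20 minutes.
True time: 12:00 + 9 hours and 20 minutes = 9:20.

Final answer: 9:20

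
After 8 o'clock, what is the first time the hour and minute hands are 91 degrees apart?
At t minutes past 8:00, the hour hand is at 30 x 8 + 0.5t degrees and the minute hand is at 6t degrees.
The smaller angle between them is 91 degrees when |30H - 5.5t| = 91 or |30H - 5.5t| = 269.
With H = 8, solve 30 x 8 - 5.5t = +/- target for each target:
  t = (30 x 8 - 91) / 5.5 = 27.09
  t = (30 x 8 + 91) / 5.5 = 60.18 (outside (0, 60))
  t = (30 x 8 - 269) / 5.5 = -5.27 (outside (0, 60))
  t = (30 x 8 + 269) / 5.5 = 92.55 (outside (0, 60))
Valid solutions in (0, 60): {27.09} minutes.
The first occurrence is t = 27.09 minutes.
The hands form a 91-degree angle at 27.09 minutes past 8:00.

Final answer: 27.09 minutes past 8:00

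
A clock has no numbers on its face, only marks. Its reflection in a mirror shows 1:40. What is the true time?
Reflection across the vertical (12-6) axis maps a hand at angle A degrees to (360 - A) degrees, which sends a reading of T minutes past 12:00 to (720 - T) minutes past 12:00.
Mirror reads 1:40 = 100 minutes past 12:00.
Actual time: (720 - 100) mod 720 = 620 minutes = 10:20.

Final answer: 10:20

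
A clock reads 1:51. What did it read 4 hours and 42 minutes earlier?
Starting time: 1:51 = 111 total minutes past 12:00
Subtracting: 4 hours and 42 minutes = 282 minutes
111 - 282 = -171 (negative, add 12 hours = 720) = 549 minutes
= 9 hours and 9 minutes past 12:00 = 9:09

Final answer: 9:09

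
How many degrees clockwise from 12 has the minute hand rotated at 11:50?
The minute hand moves 6 degrees per minute.
At 11:50: 50 x 6 = 300 degrees

Final answer: 300 degrees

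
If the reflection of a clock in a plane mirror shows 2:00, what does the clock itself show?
Reflection across the vertical (12-6) axis maps a hand at angle A degrees to (360 - A) degrees, which sends a reading of T minutes past 12:00 to (720 - T) minutes past 12:00.
Mirror reads 2:00 = 120 minutes past 12:00.
Actual time: (720 - 120) mod 720 = 600 minutes = 10:00.

Final answer: 10:00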